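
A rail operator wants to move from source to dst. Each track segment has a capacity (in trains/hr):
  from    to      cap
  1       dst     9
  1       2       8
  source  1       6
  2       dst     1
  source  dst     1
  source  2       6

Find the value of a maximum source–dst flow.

Augment source→dst: bottleneck 1. Total 1.
Augment source→1→dst: bottleneck 6. Total 7.
Augment source→2→dst: bottleneck 1. Total 8.
No augmenting path remains in the residual graph.

8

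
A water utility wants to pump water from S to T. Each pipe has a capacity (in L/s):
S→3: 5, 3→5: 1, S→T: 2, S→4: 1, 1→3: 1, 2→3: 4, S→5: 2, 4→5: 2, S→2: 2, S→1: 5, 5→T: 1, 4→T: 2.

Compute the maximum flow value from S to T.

4

Augment S→T: bottleneck 2. Total 2.
Augment S→4→T: bottleneck 1. Total 3.
Augment S→5→T: bottleneck 1. Total 4.
No augmenting path remains in the residual graph.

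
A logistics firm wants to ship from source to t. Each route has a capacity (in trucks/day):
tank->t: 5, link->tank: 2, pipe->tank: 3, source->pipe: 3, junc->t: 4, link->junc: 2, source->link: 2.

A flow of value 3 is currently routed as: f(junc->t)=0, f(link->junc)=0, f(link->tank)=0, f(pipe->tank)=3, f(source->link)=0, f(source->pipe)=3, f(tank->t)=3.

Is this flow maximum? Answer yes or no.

No

Residual path source->link->tank->t has bottleneck 2 > 0.
Pushing 2 along it raises the flow to 5, so the given flow is not maximum.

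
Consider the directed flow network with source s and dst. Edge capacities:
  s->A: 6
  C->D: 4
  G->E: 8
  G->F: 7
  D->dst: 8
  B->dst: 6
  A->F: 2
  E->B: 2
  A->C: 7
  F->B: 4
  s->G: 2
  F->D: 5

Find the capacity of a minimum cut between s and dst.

8

Max flow = 8 (via 3 augmenting paths).
In the residual at optimum, the set reachable from s is {s}.
Cut edges: s->G (cap 2), s->A (cap 6). Sum = 8.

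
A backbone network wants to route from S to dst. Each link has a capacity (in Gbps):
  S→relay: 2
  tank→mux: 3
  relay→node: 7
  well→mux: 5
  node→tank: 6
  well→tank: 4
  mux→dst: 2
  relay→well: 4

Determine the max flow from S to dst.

Augment S→relay→well→mux→dst: bottleneck 2. Total 2.
No augmenting path remains in the residual graph.

2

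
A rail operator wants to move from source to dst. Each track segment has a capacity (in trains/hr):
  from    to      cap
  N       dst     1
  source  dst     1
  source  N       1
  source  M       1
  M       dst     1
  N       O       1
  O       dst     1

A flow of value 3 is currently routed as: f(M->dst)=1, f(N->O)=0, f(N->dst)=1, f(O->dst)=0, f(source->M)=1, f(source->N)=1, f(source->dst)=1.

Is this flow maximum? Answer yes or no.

Yes

Residual reachable from source: {source}; dst is not reachable.
Saturated cut: source->M, source->N, source->dst with total capacity 3 = current flow value. Flow is maximum.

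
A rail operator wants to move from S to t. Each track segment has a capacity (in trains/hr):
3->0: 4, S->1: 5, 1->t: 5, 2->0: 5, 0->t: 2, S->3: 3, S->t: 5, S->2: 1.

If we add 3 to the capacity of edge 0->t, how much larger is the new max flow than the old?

2

Original max flow = 12.
After raising cap(0->t), augmenting paths through that edge carry 2 more units.
New max flow = 14. Increase = 2.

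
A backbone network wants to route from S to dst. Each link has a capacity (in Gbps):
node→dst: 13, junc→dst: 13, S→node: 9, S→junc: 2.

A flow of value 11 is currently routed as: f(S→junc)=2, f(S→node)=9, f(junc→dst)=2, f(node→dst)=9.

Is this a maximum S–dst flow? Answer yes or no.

Residual reachable from S: {S}; dst is not reachable.
Saturated cut: S→node, S→junc with total capacity 11 = current flow value. Flow is maximum.

Yes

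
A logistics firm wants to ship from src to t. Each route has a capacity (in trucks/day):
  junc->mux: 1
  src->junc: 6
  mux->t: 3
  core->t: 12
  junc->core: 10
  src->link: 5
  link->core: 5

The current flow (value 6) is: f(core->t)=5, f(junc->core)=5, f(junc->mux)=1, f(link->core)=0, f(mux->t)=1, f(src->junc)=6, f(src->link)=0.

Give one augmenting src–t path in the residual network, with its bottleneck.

Residual along src->link->core->t: src->link: 5, link->core: 5, core->t: 7.
Bottleneck = min = 5.

src->link->core->t, bottleneck 5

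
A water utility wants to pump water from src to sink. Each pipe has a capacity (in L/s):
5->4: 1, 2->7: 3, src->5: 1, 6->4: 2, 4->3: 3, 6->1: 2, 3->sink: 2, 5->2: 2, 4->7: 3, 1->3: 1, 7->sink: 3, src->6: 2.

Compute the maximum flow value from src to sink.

Augment src->5->2->7->sink: bottleneck 1. Total 1.
Augment src->6->4->7->sink: bottleneck 2. Total 3.
No augmenting path remains in the residual graph.

3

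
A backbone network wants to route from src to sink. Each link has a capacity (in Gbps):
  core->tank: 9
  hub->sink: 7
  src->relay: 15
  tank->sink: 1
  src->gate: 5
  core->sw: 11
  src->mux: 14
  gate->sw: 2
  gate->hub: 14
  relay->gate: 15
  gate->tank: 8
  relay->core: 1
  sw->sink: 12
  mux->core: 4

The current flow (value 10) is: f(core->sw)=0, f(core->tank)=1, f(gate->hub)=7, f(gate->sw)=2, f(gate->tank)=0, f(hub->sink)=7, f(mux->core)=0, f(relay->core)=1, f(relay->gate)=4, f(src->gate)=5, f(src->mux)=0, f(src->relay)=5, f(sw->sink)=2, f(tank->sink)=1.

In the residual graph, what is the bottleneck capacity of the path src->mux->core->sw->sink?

Residual capacities along the path: src->mux: 14, mux->core: 4, core->sw: 11, sw->sink: 10.
Minimum is 4.

4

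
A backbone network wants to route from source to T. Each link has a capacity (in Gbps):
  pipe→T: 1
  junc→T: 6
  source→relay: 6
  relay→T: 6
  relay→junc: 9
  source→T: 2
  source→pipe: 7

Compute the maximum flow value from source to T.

9

Augment source→T: bottleneck 2. Total 2.
Augment source→pipe→T: bottleneck 1. Total 3.
Augment source→relay→T: bottleneck 6. Total 9.
No augmenting path remains in the residual graph.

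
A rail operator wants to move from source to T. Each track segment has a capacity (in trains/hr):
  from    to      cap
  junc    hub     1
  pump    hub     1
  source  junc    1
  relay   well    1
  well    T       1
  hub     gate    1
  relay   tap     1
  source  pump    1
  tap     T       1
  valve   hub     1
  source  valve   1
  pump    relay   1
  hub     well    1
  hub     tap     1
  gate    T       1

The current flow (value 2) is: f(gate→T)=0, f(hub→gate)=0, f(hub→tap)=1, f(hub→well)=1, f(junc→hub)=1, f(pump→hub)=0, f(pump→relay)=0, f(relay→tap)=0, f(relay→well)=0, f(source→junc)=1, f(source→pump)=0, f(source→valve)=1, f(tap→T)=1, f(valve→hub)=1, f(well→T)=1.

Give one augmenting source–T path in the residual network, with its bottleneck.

Residual along source→pump→hub→gate→T: source→pump: 1, pump→hub: 1, hub→gate: 1, gate→T: 1.
Bottleneck = min = 1.

source→pump→hub→gate→T, bottleneck 1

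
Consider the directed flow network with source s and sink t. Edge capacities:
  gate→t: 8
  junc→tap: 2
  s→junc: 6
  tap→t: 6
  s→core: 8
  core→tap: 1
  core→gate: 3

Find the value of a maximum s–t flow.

6

Augment s→junc→tap→t: bottleneck 2. Total 2.
Augment s→core→tap→t: bottleneck 1. Total 3.
Augment s→core→gate→t: bottleneck 3. Total 6.
No augmenting path remains in the residual graph.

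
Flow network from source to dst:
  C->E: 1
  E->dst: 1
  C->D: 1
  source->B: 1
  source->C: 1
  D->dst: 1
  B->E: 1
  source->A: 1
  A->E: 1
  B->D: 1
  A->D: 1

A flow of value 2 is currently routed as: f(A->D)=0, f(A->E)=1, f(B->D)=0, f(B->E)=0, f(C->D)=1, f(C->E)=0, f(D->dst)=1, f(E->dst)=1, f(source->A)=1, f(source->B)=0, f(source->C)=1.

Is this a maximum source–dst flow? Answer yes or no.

Residual reachable from source: {A, B, C, D, E, source}; dst is not reachable.
Saturated cut: D->dst, E->dst with total capacity 2 = current flow value. Flow is maximum.

Yes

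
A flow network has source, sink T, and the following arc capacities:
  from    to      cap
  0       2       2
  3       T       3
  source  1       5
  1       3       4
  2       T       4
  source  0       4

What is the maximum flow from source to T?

Augment source->0->2->T: bottleneck 2. Total 2.
Augment source->1->3->T: bottleneck 3. Total 5.
No augmenting path remains in the residual graph.

5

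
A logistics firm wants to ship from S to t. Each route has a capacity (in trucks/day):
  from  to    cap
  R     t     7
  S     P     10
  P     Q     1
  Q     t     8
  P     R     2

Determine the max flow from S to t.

Augment S→P→R→t: bottleneck 2. Total 2.
Augment S→P→Q→t: bottleneck 1. Total 3.
No augmenting path remains in the residual graph.

3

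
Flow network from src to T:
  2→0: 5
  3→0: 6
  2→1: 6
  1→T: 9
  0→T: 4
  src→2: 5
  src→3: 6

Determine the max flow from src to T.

Augment src→2→1→T: bottleneck 5. Total 5.
Augment src→3→0→T: bottleneck 4. Total 9.
No augmenting path remains in the residual graph.

9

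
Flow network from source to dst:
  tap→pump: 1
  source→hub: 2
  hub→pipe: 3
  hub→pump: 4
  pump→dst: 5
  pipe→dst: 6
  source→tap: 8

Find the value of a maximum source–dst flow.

3

Augment source→tap→pump→dst: bottleneck 1. Total 1.
Augment source→hub→pump→dst: bottleneck 2. Total 3.
No augmenting path remains in the residual graph.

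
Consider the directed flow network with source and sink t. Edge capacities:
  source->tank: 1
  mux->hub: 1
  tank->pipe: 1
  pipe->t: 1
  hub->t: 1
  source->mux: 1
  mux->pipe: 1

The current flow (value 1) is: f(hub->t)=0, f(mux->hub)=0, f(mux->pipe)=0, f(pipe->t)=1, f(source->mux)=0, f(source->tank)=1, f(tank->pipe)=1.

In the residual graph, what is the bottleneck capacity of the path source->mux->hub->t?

Residual capacities along the path: source->mux: 1, mux->hub: 1, hub->t: 1.
Minimum is 1.

1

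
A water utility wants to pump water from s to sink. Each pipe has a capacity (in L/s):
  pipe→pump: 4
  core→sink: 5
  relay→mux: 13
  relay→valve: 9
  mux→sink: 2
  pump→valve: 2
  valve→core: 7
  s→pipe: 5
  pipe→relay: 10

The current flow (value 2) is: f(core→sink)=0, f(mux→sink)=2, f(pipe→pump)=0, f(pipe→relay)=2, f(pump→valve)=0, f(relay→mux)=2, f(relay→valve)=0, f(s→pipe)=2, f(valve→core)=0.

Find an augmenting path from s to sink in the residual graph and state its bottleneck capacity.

s→pipe→relay→valve→core→sink, bottleneck 3

Residual along s→pipe→relay→valve→core→sink: s→pipe: 3, pipe→relay: 8, relay→valve: 9, valve→core: 7, core→sink: 5.
Bottleneck = min = 3.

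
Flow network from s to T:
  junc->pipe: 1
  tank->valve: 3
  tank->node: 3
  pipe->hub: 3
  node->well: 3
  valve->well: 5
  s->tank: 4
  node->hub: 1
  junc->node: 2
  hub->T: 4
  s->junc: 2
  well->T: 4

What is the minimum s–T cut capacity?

6

Max flow = 6 (via 4 augmenting paths).
In the residual at optimum, the set reachable from s is {s}.
Cut edges: s->tank (cap 4), s->junc (cap 2). Sum = 6.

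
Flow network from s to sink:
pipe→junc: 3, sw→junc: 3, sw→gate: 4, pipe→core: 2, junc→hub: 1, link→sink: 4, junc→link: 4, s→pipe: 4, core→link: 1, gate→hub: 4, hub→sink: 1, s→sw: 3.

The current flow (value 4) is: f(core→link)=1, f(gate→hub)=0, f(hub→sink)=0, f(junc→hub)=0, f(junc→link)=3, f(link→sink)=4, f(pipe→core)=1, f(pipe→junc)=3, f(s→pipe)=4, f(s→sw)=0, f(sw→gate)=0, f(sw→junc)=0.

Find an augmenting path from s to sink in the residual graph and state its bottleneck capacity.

s→sw→junc→hub→sink, bottleneck 1

Residual along s→sw→junc→hub→sink: s→sw: 3, sw→junc: 3, junc→hub: 1, hub→sink: 1.
Bottleneck = min = 1.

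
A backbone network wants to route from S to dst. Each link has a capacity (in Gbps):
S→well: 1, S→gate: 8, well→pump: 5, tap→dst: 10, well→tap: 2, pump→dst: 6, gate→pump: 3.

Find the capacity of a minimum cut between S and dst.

Max flow = 4 (via 2 augmenting paths).
In the residual at optimum, the set reachable from S is {S, gate}.
Cut edges: S→well (cap 1), gate→pump (cap 3). Sum = 4.

4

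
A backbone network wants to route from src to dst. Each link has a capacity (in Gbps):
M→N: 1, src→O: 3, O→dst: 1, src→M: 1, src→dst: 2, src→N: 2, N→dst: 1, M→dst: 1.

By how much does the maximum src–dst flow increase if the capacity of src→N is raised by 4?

0

Original max flow = 5.
Edge src→N does not cross the min cut (source side {N, O, src}), so extra capacity there cannot help.
New max flow = 5. Increase = 0.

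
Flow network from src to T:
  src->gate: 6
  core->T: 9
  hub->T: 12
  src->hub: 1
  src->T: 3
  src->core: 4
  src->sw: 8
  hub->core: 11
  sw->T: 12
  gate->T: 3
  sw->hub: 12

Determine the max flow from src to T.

19

Augment src->T: bottleneck 3. Total 3.
Augment src->sw->T: bottleneck 8. Total 11.
Augment src->gate->T: bottleneck 3. Total 14.
Augment src->hub->T: bottleneck 1. Total 15.
Augment src->core->T: bottleneck 4. Total 19.
No augmenting path remains in the residual graph.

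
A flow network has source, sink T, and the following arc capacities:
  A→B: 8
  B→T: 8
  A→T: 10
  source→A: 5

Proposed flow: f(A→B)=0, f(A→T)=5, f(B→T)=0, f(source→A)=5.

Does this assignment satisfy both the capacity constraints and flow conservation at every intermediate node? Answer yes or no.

Every edge has 0 ≤ f(e) ≤ cap(e).
At each intermediate node, inflow equals outflow.

Yes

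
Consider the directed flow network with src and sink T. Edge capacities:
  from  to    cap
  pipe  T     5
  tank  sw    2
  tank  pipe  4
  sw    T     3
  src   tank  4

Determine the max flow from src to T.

Augment src→tank→pipe→T: bottleneck 4. Total 4.
No augmenting path remains in the residual graph.

4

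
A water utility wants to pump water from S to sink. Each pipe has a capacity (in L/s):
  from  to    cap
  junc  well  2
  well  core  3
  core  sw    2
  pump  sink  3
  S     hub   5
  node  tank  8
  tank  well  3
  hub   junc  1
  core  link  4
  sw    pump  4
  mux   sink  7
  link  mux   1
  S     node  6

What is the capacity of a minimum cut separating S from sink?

Max flow = 3 (via 2 augmenting paths).
In the residual at optimum, the set reachable from S is {S, hub, junc, node, tank, well}.
Cut edges: well→core (cap 3). Sum = 3.

3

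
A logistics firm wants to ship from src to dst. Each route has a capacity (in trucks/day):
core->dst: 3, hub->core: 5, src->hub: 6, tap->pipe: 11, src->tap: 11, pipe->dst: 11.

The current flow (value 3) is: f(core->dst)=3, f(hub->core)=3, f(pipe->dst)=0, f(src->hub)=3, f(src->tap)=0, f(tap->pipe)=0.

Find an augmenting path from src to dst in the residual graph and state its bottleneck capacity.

src->tap->pipe->dst, bottleneck 11

Residual along src->tap->pipe->dst: src->tap: 11, tap->pipe: 11, pipe->dst: 11.
Bottleneck = min = 11.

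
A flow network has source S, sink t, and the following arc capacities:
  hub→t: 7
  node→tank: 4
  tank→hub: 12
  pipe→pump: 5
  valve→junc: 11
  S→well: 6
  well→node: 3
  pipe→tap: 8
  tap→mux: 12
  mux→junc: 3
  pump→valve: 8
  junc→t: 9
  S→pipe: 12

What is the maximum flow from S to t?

Augment S→well→node→tank→hub→t: bottleneck 3. Total 3.
Augment S→pipe→pump→valve→junc→t: bottleneck 5. Total 8.
Augment S→pipe→tap→mux→junc→t: bottleneck 3. Total 11.
No augmenting path remains in the residual graph.

11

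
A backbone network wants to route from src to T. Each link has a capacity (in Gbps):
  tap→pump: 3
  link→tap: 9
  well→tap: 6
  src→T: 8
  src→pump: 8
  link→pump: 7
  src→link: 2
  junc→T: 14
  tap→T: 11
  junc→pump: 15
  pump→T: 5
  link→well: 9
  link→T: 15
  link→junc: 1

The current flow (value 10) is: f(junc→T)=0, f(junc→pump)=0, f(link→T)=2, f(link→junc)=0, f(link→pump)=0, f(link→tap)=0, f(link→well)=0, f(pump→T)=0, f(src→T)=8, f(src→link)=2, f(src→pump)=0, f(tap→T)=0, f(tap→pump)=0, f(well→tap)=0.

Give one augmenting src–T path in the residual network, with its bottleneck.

src→pump→T, bottleneck 5

Residual along src→pump→T: src→pump: 8, pump→T: 5.
Bottleneck = min = 5.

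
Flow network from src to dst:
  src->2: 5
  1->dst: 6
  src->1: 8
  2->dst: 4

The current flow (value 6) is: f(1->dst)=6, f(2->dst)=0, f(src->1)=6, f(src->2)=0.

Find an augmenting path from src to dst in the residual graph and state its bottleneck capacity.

src->2->dst, bottleneck 4

Residual along src->2->dst: src->2: 5, 2->dst: 4.
Bottleneck = min = 4.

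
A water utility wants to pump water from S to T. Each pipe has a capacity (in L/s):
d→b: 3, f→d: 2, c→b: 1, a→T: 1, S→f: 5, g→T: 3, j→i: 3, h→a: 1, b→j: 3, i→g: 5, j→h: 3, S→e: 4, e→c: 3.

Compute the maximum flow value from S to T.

Augment S→e→c→b→j→i→g→T: bottleneck 1. Total 1.
Augment S→f→d→b→j→i→g→T: bottleneck 2. Total 3.
No augmenting path remains in the residual graph.

3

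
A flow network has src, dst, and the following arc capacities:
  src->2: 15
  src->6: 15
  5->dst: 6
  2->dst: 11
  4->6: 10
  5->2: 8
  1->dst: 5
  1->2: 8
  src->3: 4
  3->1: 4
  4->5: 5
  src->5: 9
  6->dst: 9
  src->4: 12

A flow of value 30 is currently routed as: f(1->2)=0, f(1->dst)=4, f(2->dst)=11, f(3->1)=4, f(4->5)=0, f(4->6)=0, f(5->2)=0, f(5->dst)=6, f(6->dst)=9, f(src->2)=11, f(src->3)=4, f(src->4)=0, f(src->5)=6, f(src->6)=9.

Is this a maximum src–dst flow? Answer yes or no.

Yes

Residual reachable from src: {2, 4, 5, 6, src}; dst is not reachable.
Saturated cut: src->3, 6->dst, 5->dst, 2->dst with total capacity 30 = current flow value. Flow is maximum.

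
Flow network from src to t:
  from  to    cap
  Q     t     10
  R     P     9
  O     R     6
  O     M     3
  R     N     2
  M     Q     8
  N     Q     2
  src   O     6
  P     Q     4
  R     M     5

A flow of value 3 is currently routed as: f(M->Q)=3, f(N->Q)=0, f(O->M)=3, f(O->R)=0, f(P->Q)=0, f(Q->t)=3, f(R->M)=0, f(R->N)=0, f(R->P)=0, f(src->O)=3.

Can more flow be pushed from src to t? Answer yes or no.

Residual path src->O->R->N->Q->t has bottleneck 2 > 0.
Pushing 2 along it raises the flow to 5, so the given flow is not maximum.

Yes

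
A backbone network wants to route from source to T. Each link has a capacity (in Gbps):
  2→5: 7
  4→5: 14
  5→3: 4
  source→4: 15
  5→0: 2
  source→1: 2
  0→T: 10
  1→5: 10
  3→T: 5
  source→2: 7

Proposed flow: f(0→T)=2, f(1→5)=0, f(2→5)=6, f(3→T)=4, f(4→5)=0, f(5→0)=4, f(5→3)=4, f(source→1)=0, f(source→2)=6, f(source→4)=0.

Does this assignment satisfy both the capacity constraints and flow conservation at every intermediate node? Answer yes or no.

No

Capacity violated on 5→0: flow 4 > capacity 2.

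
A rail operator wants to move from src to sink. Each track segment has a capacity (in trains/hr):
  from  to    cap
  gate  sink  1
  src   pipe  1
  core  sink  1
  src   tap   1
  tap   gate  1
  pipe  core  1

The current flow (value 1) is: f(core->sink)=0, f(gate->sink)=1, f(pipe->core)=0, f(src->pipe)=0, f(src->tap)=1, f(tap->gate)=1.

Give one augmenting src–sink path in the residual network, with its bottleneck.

Residual along src->pipe->core->sink: src->pipe: 1, pipe->core: 1, core->sink: 1.
Bottleneck = min = 1.

src->pipe->core->sink, bottleneck 1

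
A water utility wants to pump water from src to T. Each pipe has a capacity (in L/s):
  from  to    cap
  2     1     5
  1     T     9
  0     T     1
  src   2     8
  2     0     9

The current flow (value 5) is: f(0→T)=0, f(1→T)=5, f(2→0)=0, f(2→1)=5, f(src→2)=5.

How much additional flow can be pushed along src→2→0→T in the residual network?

1

Residual capacities along the path: src→2: 3, 2→0: 9, 0→T: 1.
Minimum is 1.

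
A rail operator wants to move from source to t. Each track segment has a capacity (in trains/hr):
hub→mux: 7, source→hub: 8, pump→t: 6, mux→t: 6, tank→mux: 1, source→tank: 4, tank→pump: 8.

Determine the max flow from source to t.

Augment source→hub→mux→t: bottleneck 6. Total 6.
Augment source→tank→pump→t: bottleneck 4. Total 10.
No augmenting path remains in the residual graph.

10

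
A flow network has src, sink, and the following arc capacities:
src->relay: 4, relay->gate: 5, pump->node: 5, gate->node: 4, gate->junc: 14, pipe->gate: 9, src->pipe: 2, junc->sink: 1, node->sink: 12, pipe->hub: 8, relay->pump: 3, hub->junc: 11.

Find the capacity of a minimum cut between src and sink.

Max flow = 6 (via 3 augmenting paths).
In the residual at optimum, the set reachable from src is {src}.
Cut edges: src->relay (cap 4), src->pipe (cap 2). Sum = 6.

6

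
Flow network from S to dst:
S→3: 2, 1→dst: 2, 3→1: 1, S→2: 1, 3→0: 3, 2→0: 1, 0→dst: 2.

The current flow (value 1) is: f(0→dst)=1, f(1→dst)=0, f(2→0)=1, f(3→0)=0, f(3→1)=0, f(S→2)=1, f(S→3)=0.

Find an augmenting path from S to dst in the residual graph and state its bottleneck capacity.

S→3→0→dst, bottleneck 1

Residual along S→3→0→dst: S→3: 2, 3→0: 3, 0→dst: 1.
Bottleneck = min = 1.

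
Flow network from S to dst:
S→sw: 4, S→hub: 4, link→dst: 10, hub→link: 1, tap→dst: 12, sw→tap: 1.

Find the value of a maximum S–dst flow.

Augment S→hub→link→dst: bottleneck 1. Total 1.
Augment S→sw→tap→dst: bottleneck 1. Total 2.
No augmenting path remains in the residual graph.

2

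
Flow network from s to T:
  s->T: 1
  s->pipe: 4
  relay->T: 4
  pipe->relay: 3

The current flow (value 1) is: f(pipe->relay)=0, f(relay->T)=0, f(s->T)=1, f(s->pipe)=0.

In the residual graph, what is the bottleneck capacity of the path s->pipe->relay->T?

Residual capacities along the path: s->pipe: 4, pipe->relay: 3, relay->T: 4.
Minimum is 3.

3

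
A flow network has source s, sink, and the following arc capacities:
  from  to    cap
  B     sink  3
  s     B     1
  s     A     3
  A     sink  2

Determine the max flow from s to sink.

3

Augment s->A->sink: bottleneck 2. Total 2.
Augment s->B->sink: bottleneck 1. Total 3.
No augmenting path remains in the residual graph.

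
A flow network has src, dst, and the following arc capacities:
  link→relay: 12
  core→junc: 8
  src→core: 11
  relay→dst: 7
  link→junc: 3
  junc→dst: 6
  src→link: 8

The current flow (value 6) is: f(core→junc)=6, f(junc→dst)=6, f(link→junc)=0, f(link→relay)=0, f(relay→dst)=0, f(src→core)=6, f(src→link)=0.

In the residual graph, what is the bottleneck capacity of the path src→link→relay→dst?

Residual capacities along the path: src→link: 8, link→relay: 12, relay→dst: 7.
Minimum is 7.

7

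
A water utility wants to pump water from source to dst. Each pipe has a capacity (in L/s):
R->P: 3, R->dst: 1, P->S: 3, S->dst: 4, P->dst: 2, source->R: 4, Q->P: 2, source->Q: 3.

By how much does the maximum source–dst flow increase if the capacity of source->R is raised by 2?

0

Original max flow = 6.
Even with extra capacity on source->R, another cut of capacity 6 remains binding.
New max flow = 6. Increase = 0.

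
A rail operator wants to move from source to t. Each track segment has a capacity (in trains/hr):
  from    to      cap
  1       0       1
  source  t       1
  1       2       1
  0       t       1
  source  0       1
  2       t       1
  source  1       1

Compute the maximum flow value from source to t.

3

Augment source→t: bottleneck 1. Total 1.
Augment source→0→t: bottleneck 1. Total 2.
Augment source→1→2→t: bottleneck 1. Total 3.
No augmenting path remains in the residual graph.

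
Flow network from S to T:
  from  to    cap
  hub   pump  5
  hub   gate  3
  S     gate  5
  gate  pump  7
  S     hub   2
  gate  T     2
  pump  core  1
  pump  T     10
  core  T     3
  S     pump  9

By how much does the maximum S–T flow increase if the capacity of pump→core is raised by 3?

Original max flow = 13.
After raising cap(pump→core), augmenting paths through that edge carry 2 more units.
New max flow = 15. Increase = 2.

2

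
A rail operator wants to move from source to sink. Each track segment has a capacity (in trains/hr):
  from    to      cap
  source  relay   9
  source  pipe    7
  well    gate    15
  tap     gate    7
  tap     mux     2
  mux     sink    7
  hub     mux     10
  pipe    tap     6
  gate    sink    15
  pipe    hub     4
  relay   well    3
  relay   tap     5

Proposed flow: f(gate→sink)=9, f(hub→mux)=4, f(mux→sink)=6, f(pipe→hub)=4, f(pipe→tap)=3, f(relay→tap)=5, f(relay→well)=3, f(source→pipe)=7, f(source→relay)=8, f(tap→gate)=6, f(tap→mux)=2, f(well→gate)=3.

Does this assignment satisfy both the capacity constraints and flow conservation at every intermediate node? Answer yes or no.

Yes

Every edge has 0 ≤ f(e) ≤ cap(e).
At each intermediate node, inflow equals outflow.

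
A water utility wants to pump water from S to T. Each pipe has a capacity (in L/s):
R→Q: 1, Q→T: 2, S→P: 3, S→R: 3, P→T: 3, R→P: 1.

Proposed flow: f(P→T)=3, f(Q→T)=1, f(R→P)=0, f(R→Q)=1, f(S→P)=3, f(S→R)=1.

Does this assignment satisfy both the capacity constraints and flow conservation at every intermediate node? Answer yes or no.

Yes

Every edge has 0 ≤ f(e) ≤ cap(e).
At each intermediate node, inflow equals outflow.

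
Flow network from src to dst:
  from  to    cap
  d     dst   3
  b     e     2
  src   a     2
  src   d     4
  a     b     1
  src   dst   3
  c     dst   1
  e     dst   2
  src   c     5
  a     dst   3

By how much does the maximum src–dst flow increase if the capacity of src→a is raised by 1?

Original max flow = 9.
After raising cap(src→a), augmenting paths through that edge carry 1 more unit.
New max flow = 10. Increase = 1.

1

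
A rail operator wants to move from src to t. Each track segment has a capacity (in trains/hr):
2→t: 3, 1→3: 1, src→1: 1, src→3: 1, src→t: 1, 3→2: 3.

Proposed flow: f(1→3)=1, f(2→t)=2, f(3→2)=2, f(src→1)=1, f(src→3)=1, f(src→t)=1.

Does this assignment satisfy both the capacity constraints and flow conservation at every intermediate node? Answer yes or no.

Yes

Every edge has 0 ≤ f(e) ≤ cap(e).
At each intermediate node, inflow equals outflow.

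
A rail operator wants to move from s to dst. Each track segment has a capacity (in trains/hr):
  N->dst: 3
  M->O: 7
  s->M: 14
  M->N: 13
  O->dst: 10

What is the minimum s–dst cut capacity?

10

Max flow = 10 (via 2 augmenting paths).
In the residual at optimum, the set reachable from s is {M, N, s}.
Cut edges: M->O (cap 7), N->dst (cap 3). Sum = 10.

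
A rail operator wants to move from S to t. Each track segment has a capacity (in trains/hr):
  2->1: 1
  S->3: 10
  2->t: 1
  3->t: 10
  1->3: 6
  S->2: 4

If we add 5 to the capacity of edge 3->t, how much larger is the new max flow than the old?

1

Original max flow = 11.
After raising cap(3->t), augmenting paths through that edge carry 1 more unit.
New max flow = 12. Increase = 1.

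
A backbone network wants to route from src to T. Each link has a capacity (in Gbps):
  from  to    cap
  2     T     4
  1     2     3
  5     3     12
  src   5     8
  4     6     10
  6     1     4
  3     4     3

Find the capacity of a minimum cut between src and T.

Max flow = 3 (via 1 augmenting path).
In the residual at optimum, the set reachable from src is {3, 5, src}.
Cut edges: 3->4 (cap 3). Sum = 3.

3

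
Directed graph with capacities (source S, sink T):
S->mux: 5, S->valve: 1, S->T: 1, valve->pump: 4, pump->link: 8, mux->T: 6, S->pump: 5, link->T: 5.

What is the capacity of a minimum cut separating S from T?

Max flow = 11 (via 3 augmenting paths).
In the residual at optimum, the set reachable from S is {S, link, pump, valve}.
Cut edges: S->mux (cap 5), S->T (cap 1), link->T (cap 5). Sum = 11.

11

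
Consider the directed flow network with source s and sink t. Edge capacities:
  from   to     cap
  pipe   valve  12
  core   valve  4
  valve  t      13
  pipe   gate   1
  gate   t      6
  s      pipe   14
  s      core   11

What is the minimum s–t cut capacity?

14

Max flow = 14 (via 3 augmenting paths).
In the residual at optimum, the set reachable from s is {core, pipe, s, valve}.
Cut edges: pipe->gate (cap 1), valve->t (cap 13). Sum = 14.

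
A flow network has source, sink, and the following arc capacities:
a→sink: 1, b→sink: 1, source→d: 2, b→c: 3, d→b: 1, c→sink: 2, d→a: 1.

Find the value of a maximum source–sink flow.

2

Augment source→d→b→sink: bottleneck 1. Total 1.
Augment source→d→a→sink: bottleneck 1. Total 2.
No augmenting path remains in the residual graph.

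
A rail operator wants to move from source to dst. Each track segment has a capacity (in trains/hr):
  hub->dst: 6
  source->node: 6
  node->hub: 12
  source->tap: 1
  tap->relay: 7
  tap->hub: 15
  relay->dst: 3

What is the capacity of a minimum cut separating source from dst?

Max flow = 7 (via 2 augmenting paths).
In the residual at optimum, the set reachable from source is {source}.
Cut edges: source->node (cap 6), source->tap (cap 1). Sum = 7.

7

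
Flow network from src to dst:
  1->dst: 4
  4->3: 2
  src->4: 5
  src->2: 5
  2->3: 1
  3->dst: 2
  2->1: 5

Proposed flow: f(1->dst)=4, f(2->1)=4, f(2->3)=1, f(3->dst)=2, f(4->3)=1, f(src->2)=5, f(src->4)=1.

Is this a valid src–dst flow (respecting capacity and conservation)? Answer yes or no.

Every edge has 0 ≤ f(e) ≤ cap(e).
At each intermediate node, inflow equals outflow.

Yes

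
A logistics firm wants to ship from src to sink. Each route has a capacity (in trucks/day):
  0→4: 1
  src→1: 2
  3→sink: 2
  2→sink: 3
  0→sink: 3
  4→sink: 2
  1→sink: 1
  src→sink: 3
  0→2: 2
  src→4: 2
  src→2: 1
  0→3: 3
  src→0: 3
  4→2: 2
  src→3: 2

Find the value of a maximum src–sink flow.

Augment src→sink: bottleneck 3. Total 3.
Augment src→0→sink: bottleneck 3. Total 6.
Augment src→4→sink: bottleneck 2. Total 8.
Augment src→2→sink: bottleneck 1. Total 9.
Augment src→1→sink: bottleneck 1. Total 10.
Augment src→3→sink: bottleneck 2. Total 12.
No augmenting path remains in the residual graph.

12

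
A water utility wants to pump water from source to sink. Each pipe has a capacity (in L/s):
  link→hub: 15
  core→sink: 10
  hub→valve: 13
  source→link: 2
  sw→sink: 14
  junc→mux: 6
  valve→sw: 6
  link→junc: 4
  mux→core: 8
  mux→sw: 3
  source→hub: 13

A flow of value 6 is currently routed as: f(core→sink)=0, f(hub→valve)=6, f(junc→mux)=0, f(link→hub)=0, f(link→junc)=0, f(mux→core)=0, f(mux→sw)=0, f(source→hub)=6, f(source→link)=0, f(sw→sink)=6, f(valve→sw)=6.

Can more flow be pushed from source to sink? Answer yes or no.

Residual path source→link→junc→mux→sw→sink has bottleneck 2 > 0.
Pushing 2 along it raises the flow to 8, so the given flow is not maximum.

Yes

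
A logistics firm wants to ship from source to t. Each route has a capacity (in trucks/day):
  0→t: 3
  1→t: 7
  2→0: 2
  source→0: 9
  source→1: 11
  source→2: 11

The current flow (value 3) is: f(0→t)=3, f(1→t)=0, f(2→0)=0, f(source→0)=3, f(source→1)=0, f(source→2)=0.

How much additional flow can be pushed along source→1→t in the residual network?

Residual capacities along the path: source→1: 11, 1→t: 7.
Minimum is 7.

7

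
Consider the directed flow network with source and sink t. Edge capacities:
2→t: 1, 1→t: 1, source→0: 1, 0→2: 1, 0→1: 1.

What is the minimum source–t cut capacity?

Max flow = 1 (via 1 augmenting path).
In the residual at optimum, the set reachable from source is {source}.
Cut edges: source→0 (cap 1). Sum = 1.

1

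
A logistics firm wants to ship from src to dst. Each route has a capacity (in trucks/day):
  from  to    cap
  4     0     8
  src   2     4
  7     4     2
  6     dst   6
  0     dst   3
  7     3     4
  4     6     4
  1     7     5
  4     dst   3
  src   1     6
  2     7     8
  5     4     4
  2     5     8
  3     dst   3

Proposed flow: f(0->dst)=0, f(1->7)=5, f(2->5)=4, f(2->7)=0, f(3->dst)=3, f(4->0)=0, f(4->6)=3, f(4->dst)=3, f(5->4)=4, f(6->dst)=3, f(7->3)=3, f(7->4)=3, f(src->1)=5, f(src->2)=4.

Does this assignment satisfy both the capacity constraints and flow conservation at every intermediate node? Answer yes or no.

Capacity violated on 7->4: flow 3 > capacity 2.

No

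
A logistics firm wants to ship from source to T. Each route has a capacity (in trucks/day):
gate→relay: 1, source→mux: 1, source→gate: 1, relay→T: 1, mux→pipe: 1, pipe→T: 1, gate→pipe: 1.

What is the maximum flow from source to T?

2

Augment source→gate→relay→T: bottleneck 1. Total 1.
Augment source→mux→pipe→T: bottleneck 1. Total 2.
No augmenting path remains in the residual graph.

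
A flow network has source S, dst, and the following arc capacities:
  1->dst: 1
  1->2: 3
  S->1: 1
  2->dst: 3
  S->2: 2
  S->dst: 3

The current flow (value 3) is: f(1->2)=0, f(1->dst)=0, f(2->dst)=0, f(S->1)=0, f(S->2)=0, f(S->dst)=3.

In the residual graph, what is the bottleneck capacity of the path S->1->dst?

Residual capacities along the path: S->1: 1, 1->dst: 1.
Minimum is 1.

1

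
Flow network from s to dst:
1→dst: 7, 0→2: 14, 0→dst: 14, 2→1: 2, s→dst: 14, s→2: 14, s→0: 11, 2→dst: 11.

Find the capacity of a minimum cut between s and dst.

38

Max flow = 38 (via 4 augmenting paths).
In the residual at optimum, the set reachable from s is {2, s}.
Cut edges: s→0 (cap 11), s→dst (cap 14), 2→1 (cap 2), 2→dst (cap 11). Sum = 38.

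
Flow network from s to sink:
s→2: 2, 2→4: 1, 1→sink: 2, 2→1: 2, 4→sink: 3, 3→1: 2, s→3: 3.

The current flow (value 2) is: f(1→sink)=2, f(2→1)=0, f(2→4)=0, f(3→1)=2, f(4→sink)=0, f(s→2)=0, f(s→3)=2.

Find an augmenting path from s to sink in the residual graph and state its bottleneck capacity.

s→2→4→sink, bottleneck 1

Residual along s→2→4→sink: s→2: 2, 2→4: 1, 4→sink: 3.
Bottleneck = min = 1.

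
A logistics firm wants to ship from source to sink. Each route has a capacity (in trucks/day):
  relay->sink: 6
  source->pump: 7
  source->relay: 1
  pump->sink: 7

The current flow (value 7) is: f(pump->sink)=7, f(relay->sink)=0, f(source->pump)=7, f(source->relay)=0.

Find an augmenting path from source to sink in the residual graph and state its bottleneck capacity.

Residual along source->relay->sink: source->relay: 1, relay->sink: 6.
Bottleneck = min = 1.

source->relay->sink, bottleneck 1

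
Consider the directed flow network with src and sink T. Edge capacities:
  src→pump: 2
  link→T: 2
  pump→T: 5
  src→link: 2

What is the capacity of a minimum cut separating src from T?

4

Max flow = 4 (via 2 augmenting paths).
In the residual at optimum, the set reachable from src is {src}.
Cut edges: src→pump (cap 2), src→link (cap 2). Sum = 4.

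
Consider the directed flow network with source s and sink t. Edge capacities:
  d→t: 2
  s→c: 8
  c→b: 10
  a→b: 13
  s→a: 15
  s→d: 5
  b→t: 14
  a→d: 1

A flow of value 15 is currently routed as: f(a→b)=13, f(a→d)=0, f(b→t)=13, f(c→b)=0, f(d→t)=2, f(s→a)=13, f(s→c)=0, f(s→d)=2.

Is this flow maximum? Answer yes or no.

Residual path s→c→b→t has bottleneck 1 > 0.
Pushing 1 along it raises the flow to 16, so the given flow is not maximum.

No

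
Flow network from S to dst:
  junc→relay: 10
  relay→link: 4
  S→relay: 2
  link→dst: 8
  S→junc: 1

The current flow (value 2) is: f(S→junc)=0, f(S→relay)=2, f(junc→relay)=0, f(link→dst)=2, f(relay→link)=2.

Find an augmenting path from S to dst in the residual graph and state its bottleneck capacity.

Residual along S→junc→relay→link→dst: S→junc: 1, junc→relay: 10, relay→link: 2, link→dst: 6.
Bottleneck = min = 1.

S→junc→relay→link→dst, bottleneck 1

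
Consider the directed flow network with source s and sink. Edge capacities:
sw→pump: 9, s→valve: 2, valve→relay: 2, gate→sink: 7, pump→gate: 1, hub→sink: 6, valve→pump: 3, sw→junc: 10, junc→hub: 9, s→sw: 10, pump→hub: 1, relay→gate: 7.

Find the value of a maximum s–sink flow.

9

Augment s→valve→relay→gate→sink: bottleneck 2. Total 2.
Augment s→sw→pump→gate→sink: bottleneck 1. Total 3.
Augment s→sw→pump→hub→sink: bottleneck 1. Total 4.
Augment s→sw→junc→hub→sink: bottleneck 5. Total 9.
No augmenting path remains in the residual graph.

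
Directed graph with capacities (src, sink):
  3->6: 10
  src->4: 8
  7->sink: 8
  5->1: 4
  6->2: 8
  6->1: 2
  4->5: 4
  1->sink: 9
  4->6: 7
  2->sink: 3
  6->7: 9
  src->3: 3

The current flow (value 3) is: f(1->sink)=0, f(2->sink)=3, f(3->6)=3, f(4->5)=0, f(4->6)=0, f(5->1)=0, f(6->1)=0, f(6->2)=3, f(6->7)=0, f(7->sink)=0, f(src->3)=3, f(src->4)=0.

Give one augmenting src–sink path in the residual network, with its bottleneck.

src->4->6->7->sink, bottleneck 7

Residual along src->4->6->7->sink: src->4: 8, 4->6: 7, 6->7: 9, 7->sink: 8.
Bottleneck = min = 7.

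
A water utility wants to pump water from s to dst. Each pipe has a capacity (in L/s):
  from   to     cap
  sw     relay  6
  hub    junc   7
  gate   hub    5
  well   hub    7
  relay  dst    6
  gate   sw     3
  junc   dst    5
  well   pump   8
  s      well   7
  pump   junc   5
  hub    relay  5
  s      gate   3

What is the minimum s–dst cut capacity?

10

Max flow = 10 (via 3 augmenting paths).
In the residual at optimum, the set reachable from s is {s}.
Cut edges: s->well (cap 7), s->gate (cap 3). Sum = 10.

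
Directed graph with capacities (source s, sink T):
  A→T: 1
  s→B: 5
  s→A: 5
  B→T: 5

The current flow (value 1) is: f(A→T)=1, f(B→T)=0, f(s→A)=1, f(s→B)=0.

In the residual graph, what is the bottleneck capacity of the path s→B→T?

5

Residual capacities along the path: s→B: 5, B→T: 5.
Minimum is 5.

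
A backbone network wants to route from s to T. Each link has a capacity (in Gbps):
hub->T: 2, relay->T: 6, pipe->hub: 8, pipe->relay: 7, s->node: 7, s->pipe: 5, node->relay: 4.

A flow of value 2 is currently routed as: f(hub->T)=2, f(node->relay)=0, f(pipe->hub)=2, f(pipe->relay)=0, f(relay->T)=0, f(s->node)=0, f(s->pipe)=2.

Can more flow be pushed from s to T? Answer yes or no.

Yes

Residual path s->pipe->relay->T has bottleneck 3 > 0.
Pushing 3 along it raises the flow to 5, so the given flow is not maximum.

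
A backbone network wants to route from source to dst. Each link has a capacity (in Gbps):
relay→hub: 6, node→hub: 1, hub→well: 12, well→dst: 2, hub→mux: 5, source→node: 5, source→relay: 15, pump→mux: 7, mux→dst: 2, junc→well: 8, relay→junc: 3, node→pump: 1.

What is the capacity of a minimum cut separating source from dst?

4

Max flow = 4 (via 3 augmenting paths).
In the residual at optimum, the set reachable from source is {hub, junc, mux, node, pump, relay, source, well}.
Cut edges: mux→dst (cap 2), well→dst (cap 2). Sum = 4.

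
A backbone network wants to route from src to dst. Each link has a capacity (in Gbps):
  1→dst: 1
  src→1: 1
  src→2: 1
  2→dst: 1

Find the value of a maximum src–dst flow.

Augment src→2→dst: bottleneck 1. Total 1.
Augment src→1→dst: bottleneck 1. Total 2.
No augmenting path remains in the residual graph.

2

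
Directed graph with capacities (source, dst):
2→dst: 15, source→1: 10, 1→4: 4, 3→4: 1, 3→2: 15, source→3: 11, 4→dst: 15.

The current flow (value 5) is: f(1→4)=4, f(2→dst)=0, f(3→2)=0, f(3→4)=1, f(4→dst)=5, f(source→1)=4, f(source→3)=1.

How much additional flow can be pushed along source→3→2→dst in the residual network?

10

Residual capacities along the path: source→3: 10, 3→2: 15, 2→dst: 15.
Minimum is 10.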